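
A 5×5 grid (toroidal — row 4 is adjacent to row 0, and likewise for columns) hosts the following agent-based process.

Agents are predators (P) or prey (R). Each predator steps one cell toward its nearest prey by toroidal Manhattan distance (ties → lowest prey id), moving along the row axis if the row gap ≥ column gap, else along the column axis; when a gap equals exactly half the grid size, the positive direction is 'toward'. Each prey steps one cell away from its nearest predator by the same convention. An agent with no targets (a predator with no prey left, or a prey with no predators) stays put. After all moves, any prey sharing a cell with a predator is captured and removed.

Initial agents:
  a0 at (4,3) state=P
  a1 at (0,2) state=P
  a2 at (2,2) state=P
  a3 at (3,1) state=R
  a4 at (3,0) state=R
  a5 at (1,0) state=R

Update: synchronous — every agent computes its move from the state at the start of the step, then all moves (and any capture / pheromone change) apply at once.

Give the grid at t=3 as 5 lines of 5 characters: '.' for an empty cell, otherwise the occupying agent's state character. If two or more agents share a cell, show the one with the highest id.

.....
.....
...R.
P...R
P...R

t=1: a0@(4,2):P a1@(4,2):P a2@(3,2):P a3@(4,1):R a4@(3,1):R a5@(1,4):R
t=2: a0@(4,1):P a1@(4,1):P a2@(3,1):P a3@(4,0):R a4@(3,0):R a5@(2,4):R
t=3: a0@(4,0):P a1@(4,0):P a2@(3,0):P a3@(4,4):R a4@(3,4):R a5@(2,3):R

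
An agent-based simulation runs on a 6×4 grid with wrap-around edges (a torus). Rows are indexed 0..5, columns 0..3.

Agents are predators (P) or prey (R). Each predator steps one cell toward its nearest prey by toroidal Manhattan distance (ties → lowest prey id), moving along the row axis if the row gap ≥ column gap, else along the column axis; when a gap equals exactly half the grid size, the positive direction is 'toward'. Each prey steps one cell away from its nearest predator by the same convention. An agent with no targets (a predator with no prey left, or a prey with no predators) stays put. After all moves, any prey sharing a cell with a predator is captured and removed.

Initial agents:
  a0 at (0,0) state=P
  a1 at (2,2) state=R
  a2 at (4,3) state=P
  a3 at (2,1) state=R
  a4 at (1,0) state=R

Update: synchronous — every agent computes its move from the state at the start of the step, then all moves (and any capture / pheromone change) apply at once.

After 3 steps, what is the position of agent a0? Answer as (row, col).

(1, 0)

t=1: a0@(1,0):P a1@(1,2):R a2@(3,3):P a3@(3,1):R a4@(2,0):R
t=2: a0@(2,0):P a1@(1,1):R a2@(3,0):P
t=3: a0@(1,0):P a1@(0,1):R a2@(2,0):P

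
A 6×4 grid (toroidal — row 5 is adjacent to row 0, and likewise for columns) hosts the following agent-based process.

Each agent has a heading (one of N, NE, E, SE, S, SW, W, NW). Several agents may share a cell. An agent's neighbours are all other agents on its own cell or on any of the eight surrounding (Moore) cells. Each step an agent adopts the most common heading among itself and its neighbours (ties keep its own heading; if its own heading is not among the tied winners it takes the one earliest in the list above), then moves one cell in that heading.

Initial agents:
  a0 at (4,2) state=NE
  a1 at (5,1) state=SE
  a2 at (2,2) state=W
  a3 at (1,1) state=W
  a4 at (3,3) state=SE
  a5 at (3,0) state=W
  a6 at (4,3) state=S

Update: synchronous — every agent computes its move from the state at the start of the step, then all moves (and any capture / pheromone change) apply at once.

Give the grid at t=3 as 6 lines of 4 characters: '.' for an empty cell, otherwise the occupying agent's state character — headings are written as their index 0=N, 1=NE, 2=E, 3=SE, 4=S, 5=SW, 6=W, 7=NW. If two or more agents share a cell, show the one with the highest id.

....
.3..
3..6
66..
....
....

t=1: a0@(5,3):SE a1@(0,2):SE a2@(2,1):W a3@(1,0):W a4@(3,2):W a5@(3,3):W a6@(5,3):S
t=2: a0@(0,0):SE a1@(1,3):SE a2@(2,0):W a3@(1,3):W a4@(3,1):W a5@(3,2):W a6@(0,0):SE
t=3: a0@(1,1):SE a1@(2,0):SE a2@(2,3):W a3@(2,0):SE a4@(3,0):W a5@(3,1):W a6@(1,1):SE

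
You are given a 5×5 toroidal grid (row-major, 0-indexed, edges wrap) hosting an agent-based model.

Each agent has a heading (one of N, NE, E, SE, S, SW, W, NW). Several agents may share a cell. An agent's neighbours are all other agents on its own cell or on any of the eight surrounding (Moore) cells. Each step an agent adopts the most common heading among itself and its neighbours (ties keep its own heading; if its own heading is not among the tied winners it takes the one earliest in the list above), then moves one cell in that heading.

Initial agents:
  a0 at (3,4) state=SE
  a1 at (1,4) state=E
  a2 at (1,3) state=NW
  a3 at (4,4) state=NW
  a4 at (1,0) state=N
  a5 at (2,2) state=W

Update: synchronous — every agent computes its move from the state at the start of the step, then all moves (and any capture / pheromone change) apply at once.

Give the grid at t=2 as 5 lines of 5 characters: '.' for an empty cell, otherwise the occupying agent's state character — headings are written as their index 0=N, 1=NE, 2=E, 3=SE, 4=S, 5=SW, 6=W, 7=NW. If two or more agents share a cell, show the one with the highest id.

.3...
.2...
6.7..
.....
07...

t=1: a0@(4,0):SE a1@(1,0):E a2@(0,2):NW a3@(3,3):NW a4@(0,0):N a5@(2,1):W
t=2: a0@(0,1):SE a1@(1,1):E a2@(4,1):NW a3@(2,2):NW a4@(4,0):N a5@(2,0):W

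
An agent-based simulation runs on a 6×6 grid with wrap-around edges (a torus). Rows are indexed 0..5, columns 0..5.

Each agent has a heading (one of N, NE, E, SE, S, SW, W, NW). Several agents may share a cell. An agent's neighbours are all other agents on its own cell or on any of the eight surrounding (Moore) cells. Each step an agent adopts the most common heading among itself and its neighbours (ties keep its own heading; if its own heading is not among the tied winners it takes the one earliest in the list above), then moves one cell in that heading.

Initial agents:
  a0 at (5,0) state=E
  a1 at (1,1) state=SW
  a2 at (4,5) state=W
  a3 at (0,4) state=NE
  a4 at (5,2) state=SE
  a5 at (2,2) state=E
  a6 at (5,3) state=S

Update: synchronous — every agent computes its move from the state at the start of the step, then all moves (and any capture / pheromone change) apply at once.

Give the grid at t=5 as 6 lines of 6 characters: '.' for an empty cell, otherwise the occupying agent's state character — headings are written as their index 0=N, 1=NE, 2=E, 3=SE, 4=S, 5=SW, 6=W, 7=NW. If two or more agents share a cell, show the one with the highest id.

..5...
...1..
.2....
......
63.4..
.....2

t=1: a0@(5,1):E a1@(2,0):SW a2@(4,4):W a3@(5,5):NE a4@(0,3):SE a5@(2,3):E a6@(0,3):S
t=2: a0@(5,2):E a1@(3,5):SW a2@(4,3):W a3@(4,0):NE a4@(1,4):SE a5@(2,4):E a6@(1,3):S
t=3: a0@(5,3):E a1@(4,4):SW a2@(4,2):W a3@(3,1):NE a4@(2,5):SE a5@(2,5):E a6@(2,3):S
t=4: a0@(5,4):E a1@(5,3):SW a2@(4,1):W a3@(2,2):NE a4@(3,0):SE a5@(2,0):E a6@(3,3):S
t=5: a0@(5,5):E a1@(0,2):SW a2@(4,0):W a3@(1,3):NE a4@(4,1):SE a5@(2,1):E a6@(4,3):S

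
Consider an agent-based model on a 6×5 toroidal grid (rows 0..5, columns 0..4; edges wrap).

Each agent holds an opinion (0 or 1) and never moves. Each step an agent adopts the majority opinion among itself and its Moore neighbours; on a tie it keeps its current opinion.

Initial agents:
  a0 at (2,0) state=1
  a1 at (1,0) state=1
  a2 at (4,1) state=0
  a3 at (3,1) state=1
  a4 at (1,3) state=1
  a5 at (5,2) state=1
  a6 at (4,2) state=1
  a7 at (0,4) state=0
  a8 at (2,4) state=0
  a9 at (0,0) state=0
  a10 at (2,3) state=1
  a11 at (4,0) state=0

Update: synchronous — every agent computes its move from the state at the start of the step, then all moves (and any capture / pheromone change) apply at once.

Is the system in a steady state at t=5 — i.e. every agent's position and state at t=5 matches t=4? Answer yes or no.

t=1: a0@(2,0):1 a1@(1,0):0 a2@(4,1):1 a3@(3,1):1 a4@(1,3):1 a5@(5,2):1 a6@(4,2):1 a7@(0,4):0 a8@(2,4):1 a9@(0,0):0 a10@(2,3):1 a11@(4,0):0
t=2: a0@(2,0):1 a1@(1,0):0 a2@(4,1):1 a3@(3,1):1 a4@(1,3):1 a5@(5,2):1 a6@(4,2):1 a7@(0,4):0 a8@(2,4):1 a9@(0,0):0 a10@(2,3):1 a11@(4,0):1
t=3: (unchanged — steady state)

yes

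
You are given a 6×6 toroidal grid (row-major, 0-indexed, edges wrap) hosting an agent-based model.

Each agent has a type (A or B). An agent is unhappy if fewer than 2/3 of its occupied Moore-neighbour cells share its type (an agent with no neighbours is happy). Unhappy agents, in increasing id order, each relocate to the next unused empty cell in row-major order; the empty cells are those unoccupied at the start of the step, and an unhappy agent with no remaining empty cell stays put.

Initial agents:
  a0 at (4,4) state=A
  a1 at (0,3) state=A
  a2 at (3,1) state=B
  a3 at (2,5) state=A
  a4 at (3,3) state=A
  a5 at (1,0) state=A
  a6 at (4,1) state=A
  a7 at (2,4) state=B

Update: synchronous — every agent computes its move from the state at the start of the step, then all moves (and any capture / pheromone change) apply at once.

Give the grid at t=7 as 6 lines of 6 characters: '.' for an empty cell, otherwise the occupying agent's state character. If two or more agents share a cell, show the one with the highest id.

BAAA.B
..AA..
......
......
....A.
......

t=1: a0@(4,4):A a1@(0,3):A a2@(0,0):B a3@(0,1):A a4@(0,2):A a5@(1,0):A a6@(0,4):A a7@(0,5):B
t=2: a0@(4,4):A a1@(0,3):A a2@(1,1):B a3@(0,1):A a4@(0,2):A a5@(1,2):A a6@(1,3):A a7@(1,4):B
t=3: a0@(4,4):A a1@(0,3):A a2@(0,0):B a3@(0,1):A a4@(0,2):A a5@(1,2):A a6@(1,3):A a7@(0,4):B
t=4: a0@(4,4):A a1@(0,3):A a2@(0,5):B a3@(0,1):A a4@(0,2):A a5@(1,2):A a6@(1,3):A a7@(1,0):B
t=5: a0@(4,4):A a1@(0,3):A a2@(0,5):B a3@(0,1):A a4@(0,2):A a5@(1,2):A a6@(1,3):A a7@(0,0):B
t=6: a0@(4,4):A a1@(0,3):A a2@(0,5):B a3@(0,1):A a4@(0,2):A a5@(1,2):A a6@(1,3):A a7@(0,4):B
t=7: a0@(4,4):A a1@(0,3):A a2@(0,5):B a3@(0,1):A a4@(0,2):A a5@(1,2):A a6@(1,3):A a7@(0,0):B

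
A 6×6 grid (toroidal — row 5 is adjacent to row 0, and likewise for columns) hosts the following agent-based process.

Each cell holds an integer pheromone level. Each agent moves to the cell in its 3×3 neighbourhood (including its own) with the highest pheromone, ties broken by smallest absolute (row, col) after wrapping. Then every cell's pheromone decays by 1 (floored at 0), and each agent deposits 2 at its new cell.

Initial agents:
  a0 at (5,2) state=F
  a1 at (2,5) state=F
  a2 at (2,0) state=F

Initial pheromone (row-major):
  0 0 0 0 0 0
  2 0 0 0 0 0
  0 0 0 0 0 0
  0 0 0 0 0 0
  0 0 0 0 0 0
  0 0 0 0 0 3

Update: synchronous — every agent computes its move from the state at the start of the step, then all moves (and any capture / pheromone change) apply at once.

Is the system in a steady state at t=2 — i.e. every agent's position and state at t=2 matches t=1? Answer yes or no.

t=1: a0@(0,1) a1@(1,0) a2@(1,0) | pheromone: 0 2 0 0 0 0 / 5 0 0 0 0 0 / 0 0 0 0 0 0 / 0 0 0 0 0 0 / 0 0 0 0 0 0 / 0 0 0 0 0 2
t=2: a0@(1,0) a1@(1,0) a2@(1,0) | pheromone: 0 1 0 0 0 0 / 10 0 0 0 0 0 / 0 0 0 0 0 0 / 0 0 0 0 0 0 / 0 0 0 0 0 0 / 0 0 0 0 0 1

no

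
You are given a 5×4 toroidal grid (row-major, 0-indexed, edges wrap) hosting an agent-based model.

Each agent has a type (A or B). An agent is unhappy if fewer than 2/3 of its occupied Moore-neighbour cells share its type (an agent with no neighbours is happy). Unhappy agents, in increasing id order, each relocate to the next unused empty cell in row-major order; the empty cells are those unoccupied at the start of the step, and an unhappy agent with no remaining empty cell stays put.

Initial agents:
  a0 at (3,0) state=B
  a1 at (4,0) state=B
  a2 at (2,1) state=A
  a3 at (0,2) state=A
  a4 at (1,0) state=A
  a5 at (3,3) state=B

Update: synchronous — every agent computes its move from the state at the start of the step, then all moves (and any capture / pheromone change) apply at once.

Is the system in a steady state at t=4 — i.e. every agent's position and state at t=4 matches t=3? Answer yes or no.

t=1: a0@(3,0):B a1@(4,0):B a2@(0,0):A a3@(0,2):A a4@(1,0):A a5@(3,3):B
t=2: a0@(3,0):B a1@(4,0):B a2@(0,1):A a3@(0,2):A a4@(1,0):A a5@(3,3):B
t=3: (unchanged — steady state)

yes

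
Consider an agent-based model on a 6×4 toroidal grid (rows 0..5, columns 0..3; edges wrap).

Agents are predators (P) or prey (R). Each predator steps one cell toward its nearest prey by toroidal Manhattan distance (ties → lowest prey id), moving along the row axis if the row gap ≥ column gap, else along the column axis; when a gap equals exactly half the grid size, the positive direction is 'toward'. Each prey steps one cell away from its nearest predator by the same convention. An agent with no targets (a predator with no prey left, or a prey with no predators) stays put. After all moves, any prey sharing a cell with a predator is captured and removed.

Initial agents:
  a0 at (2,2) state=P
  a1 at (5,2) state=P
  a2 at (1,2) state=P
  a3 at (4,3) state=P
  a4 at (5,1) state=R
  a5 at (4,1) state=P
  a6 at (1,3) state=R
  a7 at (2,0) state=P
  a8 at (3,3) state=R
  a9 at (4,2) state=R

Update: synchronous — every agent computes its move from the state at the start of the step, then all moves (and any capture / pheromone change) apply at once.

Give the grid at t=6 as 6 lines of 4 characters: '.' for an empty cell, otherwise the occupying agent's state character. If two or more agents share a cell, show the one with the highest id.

t=1: a0@(1,2):P a1@(5,1):P a2@(1,3):P a3@(3,3):P a4@(5,0):R a5@(5,1):P a7@(1,0):P a8@(2,3):R a9@(3,2):R
t=2: a0@(2,2):P a1@(5,0):P a2@(2,3):P a3@(2,3):P a4@(5,3):R a5@(5,0):P a7@(0,0):P a8@(3,3):R a9@(3,1):R
t=3: a0@(3,2):P a1@(5,3):P a2@(3,3):P a3@(3,3):P a4@(5,2):R a5@(5,3):P a7@(5,0):P a8@(4,3):R a9@(4,1):R
t=4: a0@(4,2):P a1@(5,2):P a2@(4,3):P a3@(4,3):P a5@(5,2):P a7@(5,1):P a8@(3,3):R
t=5: a0@(3,2):P a1@(4,2):P a2@(3,3):P a3@(3,3):P a5@(4,2):P a7@(4,1):P a8@(2,3):R
t=6: a0@(2,2):P a1@(3,2):P a2@(2,3):P a3@(2,3):P a5@(3,2):P a7@(3,1):P a8@(1,3):R

....
...R
..PP
.PP.
....
....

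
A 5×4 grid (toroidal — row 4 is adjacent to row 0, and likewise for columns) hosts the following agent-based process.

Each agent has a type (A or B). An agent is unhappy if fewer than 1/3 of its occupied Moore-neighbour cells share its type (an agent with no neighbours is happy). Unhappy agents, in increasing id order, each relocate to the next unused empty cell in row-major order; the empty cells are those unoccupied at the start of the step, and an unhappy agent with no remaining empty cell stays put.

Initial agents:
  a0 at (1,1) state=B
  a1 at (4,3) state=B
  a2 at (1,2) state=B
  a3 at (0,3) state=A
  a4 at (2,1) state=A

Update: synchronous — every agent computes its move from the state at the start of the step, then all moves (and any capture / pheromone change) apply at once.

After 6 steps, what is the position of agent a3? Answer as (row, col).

t=1: a0@(1,1):B a1@(0,0):B a2@(1,2):B a3@(0,1):A a4@(0,2):A
t=2: a0@(1,1):B a1@(0,0):B a2@(1,2):B a3@(0,3):A a4@(0,2):A
t=3: (unchanged — steady state)

(0, 3)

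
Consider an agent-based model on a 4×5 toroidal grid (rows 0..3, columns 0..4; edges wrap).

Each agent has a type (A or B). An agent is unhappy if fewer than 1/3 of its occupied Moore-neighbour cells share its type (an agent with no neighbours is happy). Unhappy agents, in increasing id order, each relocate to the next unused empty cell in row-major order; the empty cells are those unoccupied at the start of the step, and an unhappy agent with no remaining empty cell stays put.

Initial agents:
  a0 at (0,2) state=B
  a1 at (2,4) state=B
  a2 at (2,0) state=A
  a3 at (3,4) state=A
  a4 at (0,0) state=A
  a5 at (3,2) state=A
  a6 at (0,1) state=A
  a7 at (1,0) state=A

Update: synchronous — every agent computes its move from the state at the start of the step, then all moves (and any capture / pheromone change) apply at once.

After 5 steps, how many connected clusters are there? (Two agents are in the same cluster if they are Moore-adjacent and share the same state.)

t=1: a0@(0,3):B a1@(0,4):B a2@(2,0):A a3@(3,4):A a4@(0,0):A a5@(3,2):A a6@(0,1):A a7@(1,0):A
t=2: a0@(0,3):B a1@(0,2):B a2@(2,0):A a3@(3,4):A a4@(0,0):A a5@(3,2):A a6@(0,1):A a7@(1,0):A
t=3: (unchanged — steady state)

2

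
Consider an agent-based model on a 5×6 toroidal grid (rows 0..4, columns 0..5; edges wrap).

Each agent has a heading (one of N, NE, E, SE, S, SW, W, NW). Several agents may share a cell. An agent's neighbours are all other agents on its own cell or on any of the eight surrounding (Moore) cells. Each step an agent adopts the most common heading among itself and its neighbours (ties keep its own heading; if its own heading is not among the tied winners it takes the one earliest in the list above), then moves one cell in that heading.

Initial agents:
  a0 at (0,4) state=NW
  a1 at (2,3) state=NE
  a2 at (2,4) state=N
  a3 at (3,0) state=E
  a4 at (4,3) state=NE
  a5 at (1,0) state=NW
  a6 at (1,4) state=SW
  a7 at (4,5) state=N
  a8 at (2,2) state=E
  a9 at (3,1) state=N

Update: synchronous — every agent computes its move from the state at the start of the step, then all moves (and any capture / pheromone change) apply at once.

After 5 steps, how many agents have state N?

t=1: a0@(4,3):NW a1@(1,4):NE a2@(1,4):N a3@(2,0):N a4@(3,4):NE a5@(0,5):NW a6@(2,3):SW a7@(3,5):N a8@(2,3):E a9@(3,2):E
t=2: a0@(3,2):NW a1@(0,5):NE a2@(0,4):N a3@(1,0):N a4@(2,5):NE a5@(4,4):NW a6@(1,4):NE a7@(2,5):N a8@(2,4):E a9@(3,3):E
t=3: a0@(2,1):NW a1@(4,0):NE a2@(4,5):NE a3@(0,0):N a4@(1,0):NE a5@(3,3):NW a6@(0,5):NE a7@(1,5):N a8@(2,5):E a9@(3,4):E
t=4: a0@(1,0):NW a1@(3,1):NE a2@(3,0):NE a3@(4,1):NE a4@(0,1):NE a5@(2,2):NW a6@(4,0):NE a7@(0,5):N a8@(2,0):E a9@(3,5):E
t=5: a0@(0,5):NW a1@(2,2):NE a2@(2,1):NE a3@(3,2):NE a4@(4,2):NE a5@(1,1):NW a6@(3,1):NE a7@(4,5):N a8@(2,1):E a9@(3,0):E

1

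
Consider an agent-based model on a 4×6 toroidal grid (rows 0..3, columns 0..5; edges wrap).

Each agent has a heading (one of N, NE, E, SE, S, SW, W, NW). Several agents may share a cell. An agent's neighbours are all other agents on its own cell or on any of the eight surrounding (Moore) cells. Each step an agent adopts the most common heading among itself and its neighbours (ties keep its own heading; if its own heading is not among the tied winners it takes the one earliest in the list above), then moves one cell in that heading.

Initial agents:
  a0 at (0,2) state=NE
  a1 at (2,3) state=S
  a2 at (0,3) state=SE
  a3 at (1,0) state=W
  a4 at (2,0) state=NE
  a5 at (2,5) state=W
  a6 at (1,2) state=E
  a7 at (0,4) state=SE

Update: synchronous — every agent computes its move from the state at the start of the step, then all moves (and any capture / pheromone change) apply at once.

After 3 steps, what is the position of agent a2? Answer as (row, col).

t=1: a0@(3,3):NE a1@(3,3):S a2@(1,4):SE a3@(1,5):W a4@(2,5):W a5@(2,4):W a6@(1,3):E a7@(1,5):SE
t=2: a0@(2,4):NE a1@(0,3):S a2@(1,3):W a3@(1,4):W a4@(2,4):W a5@(2,3):W a6@(1,4):E a7@(1,4):W
t=3: a0@(2,3):W a1@(0,2):W a2@(1,2):W a3@(1,3):W a4@(2,3):W a5@(2,2):W a6@(1,3):W a7@(1,3):W

(1, 2)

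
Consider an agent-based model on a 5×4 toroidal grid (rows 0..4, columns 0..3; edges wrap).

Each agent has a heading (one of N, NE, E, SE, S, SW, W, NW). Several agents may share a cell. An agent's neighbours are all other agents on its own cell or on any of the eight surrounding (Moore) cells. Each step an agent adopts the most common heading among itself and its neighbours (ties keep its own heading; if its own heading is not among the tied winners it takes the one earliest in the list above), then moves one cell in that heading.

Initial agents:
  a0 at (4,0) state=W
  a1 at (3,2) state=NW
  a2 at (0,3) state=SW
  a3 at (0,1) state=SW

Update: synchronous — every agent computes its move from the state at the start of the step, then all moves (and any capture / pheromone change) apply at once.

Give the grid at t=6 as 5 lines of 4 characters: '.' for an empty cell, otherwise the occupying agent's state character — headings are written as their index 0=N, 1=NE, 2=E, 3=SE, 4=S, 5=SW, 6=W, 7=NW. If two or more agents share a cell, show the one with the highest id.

t=1: a0@(0,3):SW a1@(2,1):NW a2@(1,2):SW a3@(1,0):SW
t=2: a0@(1,2):SW a1@(3,0):SW a2@(2,1):SW a3@(2,3):SW
t=3: a0@(2,1):SW a1@(4,3):SW a2@(3,0):SW a3@(3,2):SW
t=4: a0@(3,0):SW a1@(0,2):SW a2@(4,3):SW a3@(4,1):SW
t=5: a0@(4,3):SW a1@(1,1):SW a2@(0,2):SW a3@(0,0):SW
t=6: a0@(0,2):SW a1@(2,0):SW a2@(1,1):SW a3@(1,3):SW

..5.
.5.5
5...
....
....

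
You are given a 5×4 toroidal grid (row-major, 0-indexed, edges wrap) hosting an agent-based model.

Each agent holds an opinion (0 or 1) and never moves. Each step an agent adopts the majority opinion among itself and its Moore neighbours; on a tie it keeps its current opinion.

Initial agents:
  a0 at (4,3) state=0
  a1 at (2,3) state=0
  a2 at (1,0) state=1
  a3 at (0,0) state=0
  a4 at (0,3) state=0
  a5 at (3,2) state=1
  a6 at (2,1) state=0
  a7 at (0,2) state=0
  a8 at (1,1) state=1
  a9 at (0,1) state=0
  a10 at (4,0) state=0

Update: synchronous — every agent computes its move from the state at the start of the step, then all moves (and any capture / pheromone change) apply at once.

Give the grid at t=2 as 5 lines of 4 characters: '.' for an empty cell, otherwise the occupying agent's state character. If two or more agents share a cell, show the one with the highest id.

t=1: a0@(4,3):0 a1@(2,3):1 a2@(1,0):0 a3@(0,0):0 a4@(0,3):0 a5@(3,2):0 a6@(2,1):1 a7@(0,2):0 a8@(1,1):0 a9@(0,1):0 a10@(4,0):0
t=2: a0@(4,3):0 a1@(2,3):0 a2@(1,0):0 a3@(0,0):0 a4@(0,3):0 a5@(3,2):0 a6@(2,1):0 a7@(0,2):0 a8@(1,1):0 a9@(0,1):0 a10@(4,0):0

0000
00..
.0.0
..0.
0..0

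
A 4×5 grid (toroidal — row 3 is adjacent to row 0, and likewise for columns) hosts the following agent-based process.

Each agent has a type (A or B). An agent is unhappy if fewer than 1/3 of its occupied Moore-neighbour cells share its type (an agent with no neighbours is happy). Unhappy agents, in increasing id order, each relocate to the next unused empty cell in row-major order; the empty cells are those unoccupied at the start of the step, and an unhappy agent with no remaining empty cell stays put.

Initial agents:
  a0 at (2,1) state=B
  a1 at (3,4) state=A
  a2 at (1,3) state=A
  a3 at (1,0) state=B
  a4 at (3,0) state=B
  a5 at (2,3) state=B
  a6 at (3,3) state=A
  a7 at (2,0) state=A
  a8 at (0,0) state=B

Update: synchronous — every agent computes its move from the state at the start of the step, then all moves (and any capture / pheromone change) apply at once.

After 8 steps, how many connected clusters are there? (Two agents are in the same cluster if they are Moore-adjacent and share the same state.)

t=1: a0@(2,1):B a1@(3,4):A a2@(0,1):A a3@(1,0):B a4@(3,0):B a5@(0,2):B a6@(3,3):A a7@(0,3):A a8@(0,0):B
t=2: a0@(2,1):B a1@(3,4):A a2@(0,4):A a3@(1,0):B a4@(3,0):B a5@(1,1):B a6@(3,3):A a7@(0,3):A a8@(0,0):B
t=3: (unchanged — steady state)

2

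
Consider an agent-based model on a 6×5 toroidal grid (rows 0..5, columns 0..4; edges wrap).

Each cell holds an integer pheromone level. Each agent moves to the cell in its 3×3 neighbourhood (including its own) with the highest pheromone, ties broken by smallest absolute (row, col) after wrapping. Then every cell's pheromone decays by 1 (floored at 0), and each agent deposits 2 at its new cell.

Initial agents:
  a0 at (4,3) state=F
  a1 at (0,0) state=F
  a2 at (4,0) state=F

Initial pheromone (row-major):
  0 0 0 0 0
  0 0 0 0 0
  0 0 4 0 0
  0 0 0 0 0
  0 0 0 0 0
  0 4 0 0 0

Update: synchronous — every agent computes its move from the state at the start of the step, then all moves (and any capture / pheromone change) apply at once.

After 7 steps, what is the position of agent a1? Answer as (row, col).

(5, 1)

t=1: a0@(3,2) a1@(5,1) a2@(5,1) | pheromone: 0 0 0 0 0 / 0 0 0 0 0 / 0 0 3 0 0 / 0 0 2 0 0 / 0 0 0 0 0 / 0 7 0 0 0
t=2: a0@(2,2) a1@(5,1) a2@(5,1) | pheromone: 0 0 0 0 0 / 0 0 0 0 0 / 0 0 4 0 0 / 0 0 1 0 0 / 0 0 0 0 0 / 0 10 0 0 0
t=3: a0@(2,2) a1@(5,1) a2@(5,1) | pheromone: 0 0 0 0 0 / 0 0 0 0 0 / 0 0 5 0 0 / 0 0 0 0 0 / 0 0 0 0 0 / 0 13 0 0 0
t=4: a0@(2,2) a1@(5,1) a2@(5,1) | pheromone: 0 0 0 0 0 / 0 0 0 0 0 / 0 0 6 0 0 / 0 0 0 0 0 / 0 0 0 0 0 / 0 16 0 0 0
t=5: a0@(2,2) a1@(5,1) a2@(5,1) | pheromone: 0 0 0 0 0 / 0 0 0 0 0 / 0 0 7 0 0 / 0 0 0 0 0 / 0 0 0 0 0 / 0 19 0 0 0
t=6: a0@(2,2) a1@(5,1) a2@(5,1) | pheromone: 0 0 0 0 0 / 0 0 0 0 0 / 0 0 8 0 0 / 0 0 0 0 0 / 0 0 0 0 0 / 0 22 0 0 0
t=7: a0@(2,2) a1@(5,1) a2@(5,1) | pheromone: 0 0 0 0 0 / 0 0 0 0 0 / 0 0 9 0 0 / 0 0 0 0 0 / 0 0 0 0 0 / 0 25 0 0 0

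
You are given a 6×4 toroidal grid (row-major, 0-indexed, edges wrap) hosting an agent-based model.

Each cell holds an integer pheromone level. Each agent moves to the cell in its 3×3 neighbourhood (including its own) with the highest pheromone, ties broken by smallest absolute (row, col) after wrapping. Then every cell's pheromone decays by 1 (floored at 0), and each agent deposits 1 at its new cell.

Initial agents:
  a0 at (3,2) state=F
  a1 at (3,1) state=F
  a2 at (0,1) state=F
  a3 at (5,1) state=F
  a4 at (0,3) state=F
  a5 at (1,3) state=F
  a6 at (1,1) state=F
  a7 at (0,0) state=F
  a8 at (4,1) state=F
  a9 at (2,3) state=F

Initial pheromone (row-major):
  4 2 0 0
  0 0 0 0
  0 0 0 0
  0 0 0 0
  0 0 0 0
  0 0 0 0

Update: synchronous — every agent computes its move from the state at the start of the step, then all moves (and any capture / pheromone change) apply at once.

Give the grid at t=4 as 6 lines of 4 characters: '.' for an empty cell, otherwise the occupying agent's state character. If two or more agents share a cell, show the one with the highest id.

F...
....
....
....
....
....

t=1: a0@(2,1) a1@(2,0) a2@(0,0) a3@(0,0) a4@(0,0) a5@(0,0) a6@(0,0) a7@(0,0) a8@(3,0) a9@(1,0) | pheromone: 9 1 0 0 / 1 0 0 0 / 1 1 0 0 / 1 0 0 0 / 0 0 0 0 / 0 0 0 0
t=2: a0@(1,0) a1@(1,0) a2@(0,0) a3@(0,0) a4@(0,0) a5@(0,0) a6@(0,0) a7@(0,0) a8@(2,0) a9@(0,0) | pheromone: 15 0 0 0 / 2 0 0 0 / 1 0 0 0 / 0 0 0 0 / 0 0 0 0 / 0 0 0 0
t=3: a0@(0,0) a1@(0,0) a2@(0,0) a3@(0,0) a4@(0,0) a5@(0,0) a6@(0,0) a7@(0,0) a8@(1,0) a9@(0,0) | pheromone: 23 0 0 0 / 2 0 0 0 / 0 0 0 0 / 0 0 0 0 / 0 0 0 0 / 0 0 0 0
t=4: a0@(0,0) a1@(0,0) a2@(0,0) a3@(0,0) a4@(0,0) a5@(0,0) a6@(0,0) a7@(0,0) a8@(0,0) a9@(0,0) | pheromone: 32 0 0 0 / 1 0 0 0 / 0 0 0 0 / 0 0 0 0 / 0 0 0 0 / 0 0 0 0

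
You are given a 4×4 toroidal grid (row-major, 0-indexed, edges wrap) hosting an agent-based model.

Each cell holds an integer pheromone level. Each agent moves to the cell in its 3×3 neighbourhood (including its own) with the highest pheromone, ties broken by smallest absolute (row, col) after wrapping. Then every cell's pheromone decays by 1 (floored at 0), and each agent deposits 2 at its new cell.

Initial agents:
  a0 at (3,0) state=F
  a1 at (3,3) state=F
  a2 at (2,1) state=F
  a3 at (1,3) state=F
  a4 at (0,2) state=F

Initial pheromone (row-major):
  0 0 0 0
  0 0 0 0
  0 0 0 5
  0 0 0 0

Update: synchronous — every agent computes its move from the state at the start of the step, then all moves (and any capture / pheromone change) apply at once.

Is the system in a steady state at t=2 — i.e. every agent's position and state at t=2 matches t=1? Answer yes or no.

no

t=1: a0@(2,3) a1@(2,3) a2@(1,0) a3@(2,3) a4@(0,1) | pheromone: 0 2 0 0 / 2 0 0 0 / 0 0 0 10 / 0 0 0 0
t=2: a0@(2,3) a1@(2,3) a2@(2,3) a3@(2,3) a4@(0,1) | pheromone: 0 3 0 0 / 1 0 0 0 / 0 0 0 17 / 0 0 0 0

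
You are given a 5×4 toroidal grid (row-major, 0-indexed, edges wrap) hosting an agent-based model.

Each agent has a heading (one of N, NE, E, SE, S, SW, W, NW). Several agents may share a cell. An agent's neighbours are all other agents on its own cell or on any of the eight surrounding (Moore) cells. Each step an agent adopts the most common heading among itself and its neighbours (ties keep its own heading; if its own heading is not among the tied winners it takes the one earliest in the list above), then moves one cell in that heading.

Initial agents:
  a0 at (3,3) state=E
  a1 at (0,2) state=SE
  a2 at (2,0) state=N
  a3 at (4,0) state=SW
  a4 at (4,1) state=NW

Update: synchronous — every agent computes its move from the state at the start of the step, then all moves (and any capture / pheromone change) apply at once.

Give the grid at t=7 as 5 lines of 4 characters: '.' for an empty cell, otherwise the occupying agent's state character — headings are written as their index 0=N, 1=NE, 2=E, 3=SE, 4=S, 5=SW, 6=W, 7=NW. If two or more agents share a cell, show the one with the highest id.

0...
.5..
.37.
..2.
....

t=1: a0@(3,0):E a1@(1,3):SE a2@(1,0):N a3@(0,3):SW a4@(3,0):NW
t=2: a0@(3,1):E a1@(2,0):SE a2@(0,0):N a3@(1,2):SW a4@(2,3):NW
t=3: a0@(3,2):E a1@(3,1):SE a2@(4,0):N a3@(2,1):SW a4@(1,2):NW
t=4: a0@(3,3):E a1@(4,2):SE a2@(3,0):N a3@(3,0):SW a4@(0,1):NW
t=5: a0@(3,0):E a1@(0,3):SE a2@(2,0):N a3@(4,3):SW a4@(4,0):NW
t=6: a0@(3,1):E a1@(1,0):SE a2@(1,0):N a3@(0,2):SW a4@(3,3):NW
t=7: a0@(3,2):E a1@(2,1):SE a2@(0,0):N a3@(1,1):SW a4@(2,2):NW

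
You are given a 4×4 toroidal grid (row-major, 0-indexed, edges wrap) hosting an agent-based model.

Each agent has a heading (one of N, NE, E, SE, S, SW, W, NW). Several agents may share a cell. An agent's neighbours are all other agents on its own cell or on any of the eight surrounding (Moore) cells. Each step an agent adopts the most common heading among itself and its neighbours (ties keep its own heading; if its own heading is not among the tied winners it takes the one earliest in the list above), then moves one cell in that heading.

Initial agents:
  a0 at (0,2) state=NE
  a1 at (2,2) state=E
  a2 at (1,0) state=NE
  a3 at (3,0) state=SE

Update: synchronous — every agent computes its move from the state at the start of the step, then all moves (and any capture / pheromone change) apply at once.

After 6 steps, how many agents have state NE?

2

t=1: a0@(3,3):NE a1@(2,3):E a2@(0,1):NE a3@(0,1):SE
t=2: a0@(2,0):NE a1@(2,0):E a2@(3,2):NE a3@(1,2):SE
t=3: a0@(1,1):NE a1@(2,1):E a2@(2,3):NE a3@(2,3):SE
t=4: a0@(0,2):NE a1@(2,2):E a2@(1,0):NE a3@(3,0):SE
t=5: a0@(3,3):NE a1@(2,3):E a2@(0,1):NE a3@(0,1):SE
t=6: a0@(2,0):NE a1@(2,0):E a2@(3,2):NE a3@(1,2):SE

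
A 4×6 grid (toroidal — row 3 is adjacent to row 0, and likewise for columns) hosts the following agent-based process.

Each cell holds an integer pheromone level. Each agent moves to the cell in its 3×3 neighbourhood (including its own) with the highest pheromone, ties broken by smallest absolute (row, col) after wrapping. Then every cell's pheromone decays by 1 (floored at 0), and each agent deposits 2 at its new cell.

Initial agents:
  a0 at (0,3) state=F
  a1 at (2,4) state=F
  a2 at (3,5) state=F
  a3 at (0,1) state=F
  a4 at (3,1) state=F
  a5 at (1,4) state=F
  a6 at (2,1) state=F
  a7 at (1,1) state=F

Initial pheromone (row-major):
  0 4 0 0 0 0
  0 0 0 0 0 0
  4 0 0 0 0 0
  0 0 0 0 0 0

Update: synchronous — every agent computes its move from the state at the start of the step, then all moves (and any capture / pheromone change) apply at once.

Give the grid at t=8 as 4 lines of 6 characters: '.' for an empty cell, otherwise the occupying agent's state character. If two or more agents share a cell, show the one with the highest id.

.F....
......
F.....
......

t=1: a0@(0,2) a1@(1,3) a2@(2,0) a3@(0,1) a4@(0,1) a5@(0,3) a6@(2,0) a7@(0,1) | pheromone: 0 9 2 2 0 0 / 0 0 0 2 0 0 / 7 0 0 0 0 0 / 0 0 0 0 0 0
t=2: a0@(0,1) a1@(0,2) a2@(2,0) a3@(0,1) a4@(0,1) a5@(0,2) a6@(2,0) a7@(0,1) | pheromone: 0 16 5 1 0 0 / 0 0 0 1 0 0 / 10 0 0 0 0 0 / 0 0 0 0 0 0
t=3: a0@(0,1) a1@(0,1) a2@(2,0) a3@(0,1) a4@(0,1) a5@(0,1) a6@(2,0) a7@(0,1) | pheromone: 0 27 4 0 0 0 / 0 0 0 0 0 0 / 13 0 0 0 0 0 / 0 0 0 0 0 0
t=4: a0@(0,1) a1@(0,1) a2@(2,0) a3@(0,1) a4@(0,1) a5@(0,1) a6@(2,0) a7@(0,1) | pheromone: 0 38 3 0 0 0 / 0 0 0 0 0 0 / 16 0 0 0 0 0 / 0 0 0 0 0 0
t=5: a0@(0,1) a1@(0,1) a2@(2,0) a3@(0,1) a4@(0,1) a5@(0,1) a6@(2,0) a7@(0,1) | pheromone: 0 49 2 0 0 0 / 0 0 0 0 0 0 / 19 0 0 0 0 0 / 0 0 0 0 0 0
t=6: a0@(0,1) a1@(0,1) a2@(2,0) a3@(0,1) a4@(0,1) a5@(0,1) a6@(2,0) a7@(0,1) | pheromone: 0 60 1 0 0 0 / 0 0 0 0 0 0 / 22 0 0 0 0 0 / 0 0 0 0 0 0
t=7: a0@(0,1) a1@(0,1) a2@(2,0) a3@(0,1) a4@(0,1) a5@(0,1) a6@(2,0) a7@(0,1) | pheromone: 0 71 0 0 0 0 / 0 0 0 0 0 0 / 25 0 0 0 0 0 / 0 0 0 0 0 0
t=8: a0@(0,1) a1@(0,1) a2@(2,0) a3@(0,1) a4@(0,1) a5@(0,1) a6@(2,0) a7@(0,1) | pheromone: 0 82 0 0 0 0 / 0 0 0 0 0 0 / 28 0 0 0 0 0 / 0 0 0 0 0 0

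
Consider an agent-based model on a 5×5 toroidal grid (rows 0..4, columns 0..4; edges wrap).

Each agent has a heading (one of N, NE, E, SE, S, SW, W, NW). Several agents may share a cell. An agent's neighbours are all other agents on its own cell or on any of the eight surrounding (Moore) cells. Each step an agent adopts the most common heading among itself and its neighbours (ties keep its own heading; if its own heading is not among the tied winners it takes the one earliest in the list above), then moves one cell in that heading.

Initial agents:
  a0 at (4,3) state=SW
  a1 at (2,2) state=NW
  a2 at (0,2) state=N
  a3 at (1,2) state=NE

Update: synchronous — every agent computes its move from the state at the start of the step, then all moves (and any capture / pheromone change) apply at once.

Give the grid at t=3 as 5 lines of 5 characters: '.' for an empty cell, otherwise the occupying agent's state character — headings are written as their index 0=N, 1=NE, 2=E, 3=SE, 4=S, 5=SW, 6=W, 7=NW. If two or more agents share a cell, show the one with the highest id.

.....
.....
5.0..
1....
....7

t=1: a0@(0,2):SW a1@(1,1):NW a2@(4,2):N a3@(0,3):NE
t=2: a0@(1,1):SW a1@(0,0):NW a2@(3,2):N a3@(4,4):NE
t=3: a0@(2,0):SW a1@(4,4):NW a2@(2,2):N a3@(3,0):NE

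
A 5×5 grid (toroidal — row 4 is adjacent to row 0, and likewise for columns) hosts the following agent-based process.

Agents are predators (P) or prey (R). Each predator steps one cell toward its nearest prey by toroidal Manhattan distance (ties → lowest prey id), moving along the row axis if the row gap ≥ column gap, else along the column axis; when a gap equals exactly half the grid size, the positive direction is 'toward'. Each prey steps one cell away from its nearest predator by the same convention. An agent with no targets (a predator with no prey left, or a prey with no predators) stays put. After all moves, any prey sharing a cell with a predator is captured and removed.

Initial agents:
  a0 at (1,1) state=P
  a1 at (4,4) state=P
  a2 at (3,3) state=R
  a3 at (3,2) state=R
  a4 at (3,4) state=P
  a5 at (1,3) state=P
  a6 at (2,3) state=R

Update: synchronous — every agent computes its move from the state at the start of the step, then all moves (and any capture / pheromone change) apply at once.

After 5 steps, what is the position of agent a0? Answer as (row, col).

(1, 1)

t=1: a0@(2,1):P a1@(3,4):P a2@(3,2):R a3@(3,1):R a4@(3,3):P a5@(2,3):P
t=2: a0@(3,1):P a1@(3,3):P a3@(4,1):R a4@(3,2):P a5@(3,3):P
t=3: a0@(4,1):P a1@(3,2):P a3@(0,1):R a4@(4,2):P a5@(3,2):P
t=4: a0@(0,1):P a1@(4,2):P a3@(1,1):R a4@(0,2):P a5@(4,2):P
t=5: a0@(1,1):P a1@(0,2):P a3@(2,1):R a4@(1,2):P a5@(0,2):P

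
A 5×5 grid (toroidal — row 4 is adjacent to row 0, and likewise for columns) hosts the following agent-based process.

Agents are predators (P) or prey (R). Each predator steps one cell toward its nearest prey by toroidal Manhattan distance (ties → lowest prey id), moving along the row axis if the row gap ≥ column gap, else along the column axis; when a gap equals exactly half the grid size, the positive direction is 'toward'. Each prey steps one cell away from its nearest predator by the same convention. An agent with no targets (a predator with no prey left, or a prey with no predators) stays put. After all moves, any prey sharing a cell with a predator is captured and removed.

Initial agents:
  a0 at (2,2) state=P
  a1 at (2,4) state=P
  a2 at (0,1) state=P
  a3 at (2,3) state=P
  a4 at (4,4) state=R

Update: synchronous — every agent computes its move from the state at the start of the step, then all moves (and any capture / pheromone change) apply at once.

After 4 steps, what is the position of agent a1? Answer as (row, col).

(0, 4)

t=1: a0@(3,2):P a1@(3,4):P a2@(0,0):P a3@(3,3):P a4@(0,4):R
t=2: a0@(4,2):P a1@(4,4):P a2@(0,4):P a3@(4,3):P a4@(0,3):R
t=3: a0@(0,2):P a1@(0,4):P a2@(0,3):P a3@(0,3):P
t=4: (unchanged — steady state)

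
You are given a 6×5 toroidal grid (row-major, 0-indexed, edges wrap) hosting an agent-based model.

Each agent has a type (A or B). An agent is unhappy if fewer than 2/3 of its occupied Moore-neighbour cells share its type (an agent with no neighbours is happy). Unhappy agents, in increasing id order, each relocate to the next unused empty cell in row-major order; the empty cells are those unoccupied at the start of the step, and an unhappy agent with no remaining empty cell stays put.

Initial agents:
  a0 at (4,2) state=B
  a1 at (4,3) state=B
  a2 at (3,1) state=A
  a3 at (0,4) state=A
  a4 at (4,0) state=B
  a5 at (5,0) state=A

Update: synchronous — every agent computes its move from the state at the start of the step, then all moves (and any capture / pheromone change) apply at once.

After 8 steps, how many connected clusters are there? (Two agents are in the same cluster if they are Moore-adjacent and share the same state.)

5

t=1: a0@(0,0):B a1@(4,3):B a2@(0,1):A a3@(0,4):A a4@(0,2):B a5@(0,3):A
t=2: a0@(1,0):B a1@(4,3):B a2@(1,1):A a3@(1,2):A a4@(1,3):B a5@(1,4):A
t=3: a0@(0,0):B a1@(4,3):B a2@(0,1):A a3@(0,2):A a4@(0,3):B a5@(0,4):A
t=4: a0@(1,0):B a1@(4,3):B a2@(1,1):A a3@(1,2):A a4@(1,3):B a5@(1,4):A
t=5: a0@(0,0):B a1@(4,3):B a2@(0,1):A a3@(0,2):A a4@(0,3):B a5@(0,4):A
t=6: a0@(1,0):B a1@(4,3):B a2@(1,1):A a3@(1,2):A a4@(1,3):B a5@(1,4):A
t=7: a0@(0,0):B a1@(4,3):B a2@(0,1):A a3@(0,2):A a4@(0,3):B a5@(0,4):A
t=8: a0@(1,0):B a1@(4,3):B a2@(1,1):A a3@(1,2):A a4@(1,3):B a5@(1,4):A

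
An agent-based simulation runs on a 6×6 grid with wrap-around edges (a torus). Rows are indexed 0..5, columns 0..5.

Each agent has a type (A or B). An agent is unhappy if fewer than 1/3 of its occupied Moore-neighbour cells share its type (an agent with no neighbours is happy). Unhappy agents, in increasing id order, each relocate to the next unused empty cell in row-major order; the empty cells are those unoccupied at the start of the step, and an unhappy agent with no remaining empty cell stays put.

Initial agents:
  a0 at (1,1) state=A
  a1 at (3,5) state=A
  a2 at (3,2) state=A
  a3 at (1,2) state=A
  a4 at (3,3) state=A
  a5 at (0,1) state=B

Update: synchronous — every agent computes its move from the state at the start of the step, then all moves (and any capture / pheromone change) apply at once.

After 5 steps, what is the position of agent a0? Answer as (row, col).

t=1: a0@(1,1):A a1@(3,5):A a2@(3,2):A a3@(1,2):A a4@(3,3):A a5@(0,0):B
t=2: a0@(1,1):A a1@(3,5):A a2@(3,2):A a3@(1,2):A a4@(3,3):A a5@(0,1):B
t=3: a0@(1,1):A a1@(3,5):A a2@(3,2):A a3@(1,2):A a4@(3,3):A a5@(0,0):B
t=4: a0@(1,1):A a1@(3,5):A a2@(3,2):A a3@(1,2):A a4@(3,3):A a5@(0,1):B
t=5: a0@(1,1):A a1@(3,5):A a2@(3,2):A a3@(1,2):A a4@(3,3):A a5@(0,0):B

(1, 1)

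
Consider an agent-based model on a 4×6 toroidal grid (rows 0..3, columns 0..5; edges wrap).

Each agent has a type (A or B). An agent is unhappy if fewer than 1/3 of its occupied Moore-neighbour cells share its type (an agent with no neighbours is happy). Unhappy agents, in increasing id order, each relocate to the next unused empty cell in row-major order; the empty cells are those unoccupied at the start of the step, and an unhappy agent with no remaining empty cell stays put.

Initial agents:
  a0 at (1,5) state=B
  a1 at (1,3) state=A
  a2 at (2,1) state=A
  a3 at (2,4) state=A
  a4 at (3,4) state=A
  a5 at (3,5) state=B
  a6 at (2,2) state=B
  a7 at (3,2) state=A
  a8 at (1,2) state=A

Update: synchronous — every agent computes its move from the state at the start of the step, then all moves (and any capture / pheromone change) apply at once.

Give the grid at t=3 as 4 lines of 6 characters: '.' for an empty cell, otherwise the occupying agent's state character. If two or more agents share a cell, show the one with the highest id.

t=1: a0@(0,0):B a1@(1,3):A a2@(2,1):A a3@(2,4):A a4@(3,4):A a5@(0,1):B a6@(0,2):B a7@(3,2):A a8@(1,2):A
t=2: a0@(0,0):B a1@(1,3):A a2@(2,1):A a3@(2,4):A a4@(3,4):A a5@(0,1):B a6@(0,3):B a7@(3,2):A a8@(1,2):A
t=3: a0@(0,0):B a1@(1,3):A a2@(2,1):A a3@(2,4):A a4@(3,4):A a5@(0,1):B a6@(0,2):B a7@(3,2):A a8@(1,2):A

BBB...
..AA..
.A..A.
..A.A.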